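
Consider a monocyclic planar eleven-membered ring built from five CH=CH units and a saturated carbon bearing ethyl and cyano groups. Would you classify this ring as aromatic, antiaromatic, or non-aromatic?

Non-aromatic

The C(ethyl)(cyano) position has four σ bonds — that saturated carbon is sp³ and has no p orbital in the ring π system — so the cyclic conjugation is interrupted.
Broken conjugation rules out both aromaticity and antiaromaticity.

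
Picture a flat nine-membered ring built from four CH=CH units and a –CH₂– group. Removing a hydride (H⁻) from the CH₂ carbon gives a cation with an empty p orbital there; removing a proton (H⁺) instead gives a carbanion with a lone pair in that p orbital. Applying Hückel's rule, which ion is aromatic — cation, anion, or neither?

The anion

Once that carbon is sp², every ring atom has a p orbital and both ions are fully conjugated.
Cation: 4 × 2 + 0 = 8 π electrons → 4(2), antiaromatic.
Anion: 4 × 2 + 2 = 10 π electrons → 4(2)+2, aromatic.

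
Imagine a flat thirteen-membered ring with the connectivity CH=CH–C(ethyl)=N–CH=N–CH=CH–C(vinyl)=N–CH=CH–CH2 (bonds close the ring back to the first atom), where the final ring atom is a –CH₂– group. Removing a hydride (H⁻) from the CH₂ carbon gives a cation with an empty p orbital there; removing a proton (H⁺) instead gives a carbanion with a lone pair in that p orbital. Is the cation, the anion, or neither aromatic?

The anion

Once that carbon is sp², every ring atom has a p orbital and both ions are fully conjugated.
Cation: 6 × 2 + 0 = 12 π electrons → 4(3), antiaromatic.
Anion: 6 × 2 + 2 = 14 π electrons → 4(3)+2, aromatic.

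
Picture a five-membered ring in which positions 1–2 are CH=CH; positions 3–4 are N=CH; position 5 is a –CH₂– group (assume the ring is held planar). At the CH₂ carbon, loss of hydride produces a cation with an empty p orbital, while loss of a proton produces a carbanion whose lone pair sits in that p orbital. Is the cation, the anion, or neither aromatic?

The anion

In either ion the ring is fully conjugated: every atom, including the new sp² carbon, supplies a p orbital.
Cation: 2 × 2 + 0 = 4 π electrons → 4(1), antiaromatic.
Anion: 2 × 2 + 2 = 6 π electrons → 4(1)+2, aromatic.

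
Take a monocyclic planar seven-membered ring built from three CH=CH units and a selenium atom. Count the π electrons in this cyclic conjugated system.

8

Check conjugation: every atom in a ring double bond is sp² and brings one electron to the p orbital; the selenium donates one lone pair from its p orbital — every position has a p orbital, so the cyclic π system is continuous.
Tallying contributions gives 3 × 2 = 6 from the double-bond units + 2 from the Se atom = 8.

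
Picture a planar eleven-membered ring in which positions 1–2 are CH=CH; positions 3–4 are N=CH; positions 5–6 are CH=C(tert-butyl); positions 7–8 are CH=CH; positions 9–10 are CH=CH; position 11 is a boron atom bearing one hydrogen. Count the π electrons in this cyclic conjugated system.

10

Check conjugation: the double-bond atoms are sp², each contributing one p electron; the doubly-bonded nitrogens are pyridine-type — their lone pairs lie in the ring plane, leaving one electron in the p orbital; the boron has an empty p orbital — every position has a p orbital, so the cyclic π system is continuous.
π-electron count: 5 × 2 = 10 from the double-bond units + 0 from the BH atom = 10.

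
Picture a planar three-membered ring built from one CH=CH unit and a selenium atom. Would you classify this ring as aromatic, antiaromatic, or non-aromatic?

Antiaromatic

All ring atoms are sp² and supply a p orbital to the ring (every atom in a ring double bond is sp² and brings one electron to the p orbital; the selenium donates one lone pair from its p orbital); the conjugation is uninterrupted.
π-electron count: 1 × 2 = 2 from the double-bond unit + 2 from the Se atom = 4.
4 = 4(1); a planar, fully conjugated 4n system is antiaromatic.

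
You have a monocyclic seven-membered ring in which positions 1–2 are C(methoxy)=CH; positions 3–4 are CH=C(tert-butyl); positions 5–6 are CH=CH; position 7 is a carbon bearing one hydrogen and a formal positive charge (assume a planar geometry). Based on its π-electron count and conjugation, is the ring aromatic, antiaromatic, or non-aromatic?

The p orbitals form a continuous loop: the double-bond atoms are sp², each contributing one p electron; the carbocation has an empty p orbital. The ring is fully conjugated.
Counting π electrons: 3 × 2 = 6 from the double-bond units + 0 from the CH(+) atom = 6.
Since 6 = 4·1 + 2, the ring meets the 4n+2 criterion.

Aromatic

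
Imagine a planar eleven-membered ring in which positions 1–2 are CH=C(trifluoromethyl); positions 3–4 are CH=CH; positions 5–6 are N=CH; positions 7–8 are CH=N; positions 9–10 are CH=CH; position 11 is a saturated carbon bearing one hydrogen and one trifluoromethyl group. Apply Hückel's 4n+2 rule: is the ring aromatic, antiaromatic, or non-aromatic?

Because that saturated carbon is sp³ and has no p orbital in the ring π system at the CH(trifluoromethyl) position, the π system cannot extend all the way around the ring.
Broken conjugation rules out both aromaticity and antiaromaticity.

Non-aromatic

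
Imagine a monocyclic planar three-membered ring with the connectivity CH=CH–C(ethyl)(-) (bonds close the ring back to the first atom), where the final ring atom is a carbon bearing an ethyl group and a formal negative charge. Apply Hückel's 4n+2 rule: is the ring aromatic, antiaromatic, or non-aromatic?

Antiaromatic

Check conjugation: the double-bond atoms are sp², each contributing one p electron; the carbanion's lone pair occupies the p orbital — every position has a p orbital, so the cyclic π system is continuous.
π-electron count: 1 × 2 = 2 from the double-bond unit + 2 from the C(ethyl)(-) atom = 4.
4 is a 4n count (n = 1), so the planar conjugated ring is antiaromatic.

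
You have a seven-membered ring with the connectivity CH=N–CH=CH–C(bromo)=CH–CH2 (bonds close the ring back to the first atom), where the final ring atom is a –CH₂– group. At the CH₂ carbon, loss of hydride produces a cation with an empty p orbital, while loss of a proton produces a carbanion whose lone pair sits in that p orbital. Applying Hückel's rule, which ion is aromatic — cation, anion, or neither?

The cation

In either ion the ring is fully conjugated: every atom, including the new sp² carbon, supplies a p orbital.
Cation: 3 × 2 + 0 = 6 π electrons → 4(1)+2, aromatic.
Anion: 3 × 2 + 2 = 8 π electrons → 4(2), antiaromatic.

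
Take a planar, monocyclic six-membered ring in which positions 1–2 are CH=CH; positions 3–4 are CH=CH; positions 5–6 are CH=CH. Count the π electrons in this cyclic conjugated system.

6

The p orbitals form a continuous loop: each doubly-bonded ring atom is sp² with one p-orbital electron. The ring is fully conjugated.
Tallying contributions gives 3 × 2 = 6 from the 3 double-bond units.
This is benzene.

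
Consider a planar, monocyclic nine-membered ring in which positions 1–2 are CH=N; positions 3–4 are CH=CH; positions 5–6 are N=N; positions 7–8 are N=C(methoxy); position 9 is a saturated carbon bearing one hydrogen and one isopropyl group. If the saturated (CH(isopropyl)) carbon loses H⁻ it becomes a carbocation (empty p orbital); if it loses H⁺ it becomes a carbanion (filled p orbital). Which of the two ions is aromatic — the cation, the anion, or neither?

Once that carbon is sp², every ring atom has a p orbital and both ions are fully conjugated.
Cation: 4 × 2 + 0 = 8 π electrons → 4(2), antiaromatic.
Anion: 4 × 2 + 2 = 10 π electrons → 4(2)+2, aromatic.

The anion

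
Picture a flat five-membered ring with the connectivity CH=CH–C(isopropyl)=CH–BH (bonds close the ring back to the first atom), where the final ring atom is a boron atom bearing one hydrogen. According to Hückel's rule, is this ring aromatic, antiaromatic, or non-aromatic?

Antiaromatic

Every ring atom contributes a p orbital perpendicular to the ring (the double-bond atoms are sp², each contributing one p electron; the boron has an empty p orbital), so the π system is cyclic and fully conjugated.
Adding the contributions, 2 × 2 = 4 from the double-bond units + 0 from the BH atom = 4.
4 = 4(1); a planar, fully conjugated 4n system is antiaromatic.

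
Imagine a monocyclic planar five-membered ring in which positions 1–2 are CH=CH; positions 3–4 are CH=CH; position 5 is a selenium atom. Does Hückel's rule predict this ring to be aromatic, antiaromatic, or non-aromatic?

Aromatic

The p orbitals form a continuous loop: each doubly-bonded ring atom is sp² with one p-orbital electron; the selenium donates one lone pair from its p orbital. The ring is fully conjugated.
π-electron count: 2 × 2 = 4 from the double-bond units + 2 from the Se atom = 6.
6 = 4(1) + 2, which satisfies Hückel's 4n+2 rule.
(This ring is selenophene.)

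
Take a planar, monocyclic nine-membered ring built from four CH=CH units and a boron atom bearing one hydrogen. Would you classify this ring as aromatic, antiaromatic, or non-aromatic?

Check conjugation: each doubly-bonded ring atom is sp² with one p-orbital electron; the boron has an empty p orbital — every position has a p orbital, so the cyclic π system is continuous.
Counting π electrons: 4 × 2 = 8 from the double-bond units + 0 from the BH atom = 8.
With 8 = 4·2 π electrons, Hückel's rule classifies the planar ring as antiaromatic.

Antiaromatic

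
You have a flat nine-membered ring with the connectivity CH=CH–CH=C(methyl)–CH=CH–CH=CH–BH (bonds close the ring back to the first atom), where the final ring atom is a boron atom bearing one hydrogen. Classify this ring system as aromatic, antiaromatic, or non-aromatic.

Check conjugation: every atom in a ring double bond is sp² and brings one electron to the p orbital; the boron has an empty p orbital — every position has a p orbital, so the cyclic π system is continuous.
Adding the contributions, 4 × 2 = 8 from the double-bond units + 0 from the BH atom = 8.
8 = 4(2); a planar, fully conjugated 4n system is antiaromatic.

Antiaromatic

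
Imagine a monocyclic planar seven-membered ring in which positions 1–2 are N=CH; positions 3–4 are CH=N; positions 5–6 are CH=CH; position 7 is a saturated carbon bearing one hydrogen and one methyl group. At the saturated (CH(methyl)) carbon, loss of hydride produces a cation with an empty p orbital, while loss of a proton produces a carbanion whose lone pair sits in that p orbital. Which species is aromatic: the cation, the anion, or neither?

The cation

Both ions have a continuous loop of p orbitals — each ring atom is sp².
Cation: 3 × 2 + 0 = 6 π electrons → 4(1)+2, aromatic.
Anion: 3 × 2 + 2 = 8 π electrons → 4(2), antiaromatic.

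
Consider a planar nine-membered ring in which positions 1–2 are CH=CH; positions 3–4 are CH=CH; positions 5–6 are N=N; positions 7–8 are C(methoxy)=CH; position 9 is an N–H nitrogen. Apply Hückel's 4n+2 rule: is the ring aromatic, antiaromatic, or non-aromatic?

Every ring atom contributes a p orbital perpendicular to the ring (the double-bond atoms are sp², each contributing one p electron; each =N– nitrogen is pyridine-type (lone pair in the sp² plane, one electron in the p orbital); the pyrrole-type nitrogen donates its lone pair from the p orbital), so the π system is cyclic and fully conjugated.
Tallying contributions gives 4 × 2 = 8 from the double-bond units + 2 from the NH atom = 10.
With 10 π electrons (n = 2), the Hückel 4n+2 condition holds.

Aromatic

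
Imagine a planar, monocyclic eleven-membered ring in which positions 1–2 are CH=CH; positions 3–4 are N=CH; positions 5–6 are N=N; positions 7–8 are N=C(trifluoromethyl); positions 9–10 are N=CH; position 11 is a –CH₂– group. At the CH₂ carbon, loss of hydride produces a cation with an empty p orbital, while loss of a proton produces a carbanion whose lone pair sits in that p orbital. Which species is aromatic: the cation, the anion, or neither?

The cation

Both ions have a continuous loop of p orbitals — each ring atom is sp².
Cation: 5 × 2 + 0 = 10 π electrons → 4(2)+2, aromatic.
Anion: 5 × 2 + 2 = 12 π electrons → 4(3), antiaromatic.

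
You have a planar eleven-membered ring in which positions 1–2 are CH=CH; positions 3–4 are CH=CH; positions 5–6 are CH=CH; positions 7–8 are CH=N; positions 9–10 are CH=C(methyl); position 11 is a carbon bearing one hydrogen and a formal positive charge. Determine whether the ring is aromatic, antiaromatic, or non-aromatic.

The p orbitals form a continuous loop: the double-bond atoms are sp², each contributing one p electron; each =N– nitrogen is pyridine-type (lone pair in the sp² plane, one electron in the p orbital); the carbocation has an empty p orbital. The ring is fully conjugated.
Counting π electrons: 5 × 2 = 10 from the double-bond units + 0 from the CH(+) atom = 10.
With 10 π electrons (n = 2), the Hückel 4n+2 condition holds.

Aromatic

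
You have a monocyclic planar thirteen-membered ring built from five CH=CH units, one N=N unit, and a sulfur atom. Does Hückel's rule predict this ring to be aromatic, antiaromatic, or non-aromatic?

All ring atoms are sp² and supply a p orbital to the ring (every atom in a ring double bond is sp² and brings one electron to the p orbital; each =N– nitrogen is pyridine-type (lone pair in the sp² plane, one electron in the p orbital); the sulfur donates one lone pair from its p orbital); the conjugation is uninterrupted.
Tallying contributions gives 6 × 2 = 12 from the double-bond units + 2 from the S atom = 14.
Since 14 = 4·3 + 2, the ring meets the 4n+2 criterion.

Aromatic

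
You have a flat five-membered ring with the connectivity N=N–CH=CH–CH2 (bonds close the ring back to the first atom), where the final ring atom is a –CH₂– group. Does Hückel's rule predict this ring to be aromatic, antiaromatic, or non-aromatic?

The CH2 carbon is saturated: the tetrahedral CH₂ carbon is sp³ and has no p orbital in the ring π system. Conjugation is not continuous around the ring.
Hückel's rule only applies to fully conjugated rings, so this one is simply non-aromatic.

Non-aromatic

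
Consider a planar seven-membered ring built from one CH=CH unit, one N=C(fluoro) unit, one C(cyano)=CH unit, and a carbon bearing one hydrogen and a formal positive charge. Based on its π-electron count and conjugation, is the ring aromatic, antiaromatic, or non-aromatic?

Aromatic

All ring atoms are sp² and supply a p orbital to the ring (every atom in a ring double bond is sp² and brings one electron to the p orbital; each sp² =N– keeps its lone pair in-plane and puts one electron into the π system; the carbocation has an empty p orbital); the conjugation is uninterrupted.
Adding the contributions, 3 × 2 = 6 from the double-bond units + 0 from the CH(+) atom = 6.
That gives a 4n+2 count (6, n = 1).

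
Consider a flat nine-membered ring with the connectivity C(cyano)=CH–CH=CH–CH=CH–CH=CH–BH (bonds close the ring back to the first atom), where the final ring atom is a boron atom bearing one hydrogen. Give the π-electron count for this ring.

8

All ring atoms are sp² and supply a p orbital to the ring (each doubly-bonded ring atom is sp² with one p-orbital electron; the boron has an empty p orbital); the conjugation is uninterrupted.
π-electron count: 4 × 2 = 8 from the double-bond units + 0 from the BH atom = 8.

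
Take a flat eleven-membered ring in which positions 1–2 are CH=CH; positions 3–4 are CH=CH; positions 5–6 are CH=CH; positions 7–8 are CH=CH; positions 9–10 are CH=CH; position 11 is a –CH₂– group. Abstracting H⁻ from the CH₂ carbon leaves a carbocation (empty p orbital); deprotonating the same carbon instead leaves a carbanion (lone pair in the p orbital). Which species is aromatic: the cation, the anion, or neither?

In either ion the ring is fully conjugated: every atom, including the new sp² carbon, supplies a p orbital.
Cation: 5 × 2 + 0 = 10 π electrons → 4(2)+2, aromatic.
Anion: 5 × 2 + 2 = 12 π electrons → 4(3), antiaromatic.

The cation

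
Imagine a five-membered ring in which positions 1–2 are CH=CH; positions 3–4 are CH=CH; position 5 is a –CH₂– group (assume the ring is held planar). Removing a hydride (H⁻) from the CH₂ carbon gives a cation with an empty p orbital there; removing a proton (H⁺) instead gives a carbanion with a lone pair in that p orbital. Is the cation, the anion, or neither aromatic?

Both ions have a continuous loop of p orbitals — each ring atom is sp².
Cation: 2 × 2 + 0 = 4 π electrons → 4(1), antiaromatic.
Anion: 2 × 2 + 2 = 6 π electrons → 4(1)+2, aromatic.

The anion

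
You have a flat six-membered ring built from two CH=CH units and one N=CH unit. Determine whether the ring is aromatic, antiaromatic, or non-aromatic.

Aromatic

Check conjugation: each doubly-bonded ring atom is sp² with one p-orbital electron; each sp² =N– keeps its lone pair in-plane and puts one electron into the π system — every position has a p orbital, so the cyclic π system is continuous.
Adding the contributions, 3 × 2 = 6 from the 3 double-bond units.
That gives a 4n+2 count (6, n = 1).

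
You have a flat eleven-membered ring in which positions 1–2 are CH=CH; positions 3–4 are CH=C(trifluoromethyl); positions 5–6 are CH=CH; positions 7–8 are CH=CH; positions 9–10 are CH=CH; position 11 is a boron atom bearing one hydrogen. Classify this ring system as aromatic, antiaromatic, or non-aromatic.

Every ring atom contributes a p orbital perpendicular to the ring (every atom in a ring double bond is sp² and brings one electron to the p orbital; the boron has an empty p orbital), so the π system is cyclic and fully conjugated.
Counting π electrons: 5 × 2 = 10 from the double-bond units + 0 from the BH atom = 10.
Since 10 = 4·2 + 2, the ring meets the 4n+2 criterion.

Aromatic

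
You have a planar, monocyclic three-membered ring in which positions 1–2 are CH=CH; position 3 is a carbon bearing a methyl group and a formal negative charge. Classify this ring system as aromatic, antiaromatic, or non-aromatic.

Antiaromatic

Every ring atom contributes a p orbital perpendicular to the ring (every atom in a ring double bond is sp² and brings one electron to the p orbital; the carbanion's lone pair occupies the p orbital), so the π system is cyclic and fully conjugated.
π-electron count: 1 × 2 = 2 from the double-bond unit + 2 from the C(methyl)(-) atom = 4.
A 4n π count (4, n = 1) in a planar conjugated ring means antiaromatic.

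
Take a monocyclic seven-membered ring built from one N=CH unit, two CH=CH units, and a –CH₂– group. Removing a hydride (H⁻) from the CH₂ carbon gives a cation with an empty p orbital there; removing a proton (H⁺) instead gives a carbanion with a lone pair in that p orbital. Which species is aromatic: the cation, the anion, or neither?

In either ion the ring is fully conjugated: every atom, including the new sp² carbon, supplies a p orbital.
Cation: 3 × 2 + 0 = 6 π electrons → 4(1)+2, aromatic.
Anion: 3 × 2 + 2 = 8 π electrons → 4(2), antiaromatic.

The cation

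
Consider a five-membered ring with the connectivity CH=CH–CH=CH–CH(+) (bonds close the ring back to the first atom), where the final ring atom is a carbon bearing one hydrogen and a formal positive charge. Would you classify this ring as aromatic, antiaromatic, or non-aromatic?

Antiaromatic

All ring atoms are sp² and supply a p orbital to the ring (each doubly-bonded ring atom is sp² with one p-orbital electron; the carbocation has an empty p orbital); the conjugation is uninterrupted.
Adding the contributions, 2 × 2 = 4 from the double-bond units + 0 from the CH(+) atom = 4.
4 is a 4n count (n = 1), so the planar conjugated ring is antiaromatic.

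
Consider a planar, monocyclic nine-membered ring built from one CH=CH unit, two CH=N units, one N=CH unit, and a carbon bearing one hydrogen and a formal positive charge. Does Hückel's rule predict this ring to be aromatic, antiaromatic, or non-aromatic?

Every ring atom contributes a p orbital perpendicular to the ring (every atom in a ring double bond is sp² and brings one electron to the p orbital; the doubly-bonded nitrogens are pyridine-type — their lone pairs lie in the ring plane, leaving one electron in the p orbital; the carbocation has an empty p orbital), so the π system is cyclic and fully conjugated.
Tallying contributions gives 4 × 2 = 8 from the double-bond units + 0 from the CH(+) atom = 8.
8 is a 4n count (n = 2), so the planar conjugated ring is antiaromatic.

Antiaromatic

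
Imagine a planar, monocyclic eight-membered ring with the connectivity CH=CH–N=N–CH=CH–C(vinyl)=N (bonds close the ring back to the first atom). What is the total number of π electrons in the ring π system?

8

All ring atoms are sp² and supply a p orbital to the ring (every atom in a ring double bond is sp² and brings one electron to the p orbital; each sp² =N– keeps its lone pair in-plane and puts one electron into the π system); the conjugation is uninterrupted.
Counting π electrons: 4 × 2 = 8 from the 4 double-bond units.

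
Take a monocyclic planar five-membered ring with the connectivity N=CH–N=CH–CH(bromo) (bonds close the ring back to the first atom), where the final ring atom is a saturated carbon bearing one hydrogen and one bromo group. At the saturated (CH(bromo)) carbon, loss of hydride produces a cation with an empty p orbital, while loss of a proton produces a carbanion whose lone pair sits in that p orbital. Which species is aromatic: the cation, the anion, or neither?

In both ions every ring atom is sp² and contributes a p orbital, so both rings are fully conjugated.
Cation: 2 × 2 + 0 = 4 π electrons → 4(1), antiaromatic.
Anion: 2 × 2 + 2 = 6 π electrons → 4(1)+2, aromatic.

The anion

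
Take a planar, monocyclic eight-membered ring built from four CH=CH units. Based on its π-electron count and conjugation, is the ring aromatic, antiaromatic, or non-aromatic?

All ring atoms are sp² and supply a p orbital to the ring (the double-bond atoms are sp², each contributing one p electron); the conjugation is uninterrupted.
Adding the contributions, 4 × 2 = 8 from the 4 double-bond units.
With 8 = 4·2 π electrons, Hückel's rule classifies the planar ring as antiaromatic.

Antiaromatic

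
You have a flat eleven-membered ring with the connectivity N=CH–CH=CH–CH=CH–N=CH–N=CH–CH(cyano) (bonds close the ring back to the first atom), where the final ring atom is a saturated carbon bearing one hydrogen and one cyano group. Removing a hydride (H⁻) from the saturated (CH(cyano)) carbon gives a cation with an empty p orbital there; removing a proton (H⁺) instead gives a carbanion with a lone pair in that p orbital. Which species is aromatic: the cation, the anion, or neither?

The cation

Both ions have a continuous loop of p orbitals — each ring atom is sp².
Cation: 5 × 2 + 0 = 10 π electrons → 4(2)+2, aromatic.
Anion: 5 × 2 + 2 = 12 π electrons → 4(3), antiaromatic.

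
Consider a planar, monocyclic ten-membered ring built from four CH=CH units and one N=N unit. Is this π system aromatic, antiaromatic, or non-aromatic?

The p orbitals form a continuous loop: the double-bond atoms are sp², each contributing one p electron; each sp² =N– keeps its lone pair in-plane and puts one electron into the π system. The ring is fully conjugated.
π-electron count: 5 × 2 = 10 from the 5 double-bond units.
With 10 π electrons (n = 2), the Hückel 4n+2 condition holds.

Aromatic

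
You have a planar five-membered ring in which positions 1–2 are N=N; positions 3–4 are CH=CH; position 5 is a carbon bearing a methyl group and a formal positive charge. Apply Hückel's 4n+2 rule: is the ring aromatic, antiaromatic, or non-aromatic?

Antiaromatic

The p orbitals form a continuous loop: every atom in a ring double bond is sp² and brings one electron to the p orbital; the doubly-bonded nitrogens are pyridine-type — their lone pairs lie in the ring plane, leaving one electron in the p orbital; the carbocation has an empty p orbital. The ring is fully conjugated.
Counting π electrons: 2 × 2 = 4 from the double-bond units + 0 from the C(methyl)(+) atom = 4.
4 is a 4n count (n = 1), so the planar conjugated ring is antiaromatic.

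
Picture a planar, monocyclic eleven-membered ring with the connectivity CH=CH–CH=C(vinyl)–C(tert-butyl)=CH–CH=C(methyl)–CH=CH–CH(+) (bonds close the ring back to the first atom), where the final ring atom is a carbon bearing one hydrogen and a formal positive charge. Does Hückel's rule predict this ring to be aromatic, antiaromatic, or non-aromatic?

Every ring atom contributes a p orbital perpendicular to the ring (every atom in a ring double bond is sp² and brings one electron to the p orbital; the carbocation has an empty p orbital), so the π system is cyclic and fully conjugated.
π-electron count: 5 × 2 = 10 from the double-bond units + 0 from the CH(+) atom = 10.
Since 10 = 4·2 + 2, the ring meets the 4n+2 criterion.

Aromatic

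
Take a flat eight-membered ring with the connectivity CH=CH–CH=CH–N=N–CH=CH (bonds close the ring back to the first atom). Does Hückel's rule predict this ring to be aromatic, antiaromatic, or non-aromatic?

Antiaromatic

The p orbitals form a continuous loop: each doubly-bonded ring atom is sp² with one p-orbital electron; each =N– nitrogen is pyridine-type (lone pair in the sp² plane, one electron in the p orbital). The ring is fully conjugated.
Adding the contributions, 4 × 2 = 8 from the 4 double-bond units.
With 8 = 4·2 π electrons, Hückel's rule classifies the planar ring as antiaromatic.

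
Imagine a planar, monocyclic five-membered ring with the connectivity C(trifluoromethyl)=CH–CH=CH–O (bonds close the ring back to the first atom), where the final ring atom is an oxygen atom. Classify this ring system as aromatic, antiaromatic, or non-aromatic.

Check conjugation: every atom in a ring double bond is sp² and brings one electron to the p orbital; the oxygen donates one lone pair from its p orbital — every position has a p orbital, so the cyclic π system is continuous.
Counting π electrons: 2 × 2 = 4 from the double-bond units + 2 from the O atom = 6.
Since 6 = 4·1 + 2, the ring meets the 4n+2 criterion.

Aromatic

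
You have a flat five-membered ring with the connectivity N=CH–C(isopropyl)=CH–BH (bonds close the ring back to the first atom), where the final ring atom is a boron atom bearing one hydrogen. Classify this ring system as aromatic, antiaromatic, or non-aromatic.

Antiaromatic

Every ring atom contributes a p orbital perpendicular to the ring (every atom in a ring double bond is sp² and brings one electron to the p orbital; the doubly-bonded nitrogens are pyridine-type — their lone pairs lie in the ring plane, leaving one electron in the p orbital; the boron has an empty p orbital), so the π system is cyclic and fully conjugated.
Counting π electrons: 2 × 2 = 4 from the double-bond units + 0 from the BH atom = 4.
4 = 4(1); a planar, fully conjugated 4n system is antiaromatic.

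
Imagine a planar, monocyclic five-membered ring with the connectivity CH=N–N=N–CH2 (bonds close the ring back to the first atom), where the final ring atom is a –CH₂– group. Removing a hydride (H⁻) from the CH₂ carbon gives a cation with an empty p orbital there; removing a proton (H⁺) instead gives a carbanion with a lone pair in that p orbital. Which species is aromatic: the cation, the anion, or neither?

In either ion the ring is fully conjugated: every atom, including the new sp² carbon, supplies a p orbital.
Cation: 2 × 2 + 0 = 4 π electrons → 4(1), antiaromatic.
Anion: 2 × 2 + 2 = 6 π electrons → 4(1)+2, aromatic.

The anion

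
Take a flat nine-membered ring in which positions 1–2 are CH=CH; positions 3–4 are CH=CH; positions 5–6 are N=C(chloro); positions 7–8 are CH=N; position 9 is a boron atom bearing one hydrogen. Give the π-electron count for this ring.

8

Check conjugation: every atom in a ring double bond is sp² and brings one electron to the p orbital; each sp² =N– keeps its lone pair in-plane and puts one electron into the π system; the boron has an empty p orbital — every position has a p orbital, so the cyclic π system is continuous.
Counting π electrons: 4 × 2 = 8 from the double-bond units + 0 from the BH atom = 8.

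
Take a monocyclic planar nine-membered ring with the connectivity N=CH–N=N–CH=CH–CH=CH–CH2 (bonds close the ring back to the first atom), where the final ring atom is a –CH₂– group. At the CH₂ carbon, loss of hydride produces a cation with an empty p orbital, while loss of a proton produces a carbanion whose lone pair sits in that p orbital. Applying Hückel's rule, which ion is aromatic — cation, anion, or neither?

The anion

Both ions have a continuous loop of p orbitals — each ring atom is sp².
Cation: 4 × 2 + 0 = 8 π electrons → 4(2), antiaromatic.
Anion: 4 × 2 + 2 = 10 π electrons → 4(2)+2, aromatic.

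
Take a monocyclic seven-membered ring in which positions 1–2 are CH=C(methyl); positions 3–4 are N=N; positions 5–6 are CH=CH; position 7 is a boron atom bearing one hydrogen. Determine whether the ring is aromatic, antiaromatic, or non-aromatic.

Aromatic

Every ring atom contributes a p orbital perpendicular to the ring (the double-bond atoms are sp², each contributing one p electron; each sp² =N– keeps its lone pair in-plane and puts one electron into the π system; the boron has an empty p orbital), so the π system is cyclic and fully conjugated.
π-electron count: 3 × 2 = 6 from the double-bond units + 0 from the BH atom = 6.
That gives a 4n+2 count (6, n = 1).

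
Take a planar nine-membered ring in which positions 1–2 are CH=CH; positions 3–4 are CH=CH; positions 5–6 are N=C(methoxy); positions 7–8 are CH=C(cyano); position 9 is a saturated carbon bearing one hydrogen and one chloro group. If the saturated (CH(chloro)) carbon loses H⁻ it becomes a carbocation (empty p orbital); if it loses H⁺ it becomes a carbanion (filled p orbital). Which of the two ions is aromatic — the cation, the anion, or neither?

The anion

Once that carbon is sp², every ring atom has a p orbital and both ions are fully conjugated.
Cation: 4 × 2 + 0 = 8 π electrons → 4(2), antiaromatic.
Anion: 4 × 2 + 2 = 10 π electrons → 4(2)+2, aromatic.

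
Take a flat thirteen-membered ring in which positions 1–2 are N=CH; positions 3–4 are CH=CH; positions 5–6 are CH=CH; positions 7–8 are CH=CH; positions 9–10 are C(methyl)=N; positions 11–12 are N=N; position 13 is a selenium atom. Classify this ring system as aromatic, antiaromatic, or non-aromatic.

Aromatic

Every ring atom contributes a p orbital perpendicular to the ring (every atom in a ring double bond is sp² and brings one electron to the p orbital; each =N– nitrogen is pyridine-type (lone pair in the sp² plane, one electron in the p orbital); the selenium donates one lone pair from its p orbital), so the π system is cyclic and fully conjugated.
π-electron count: 6 × 2 = 12 from the double-bond units + 2 from the Se atom = 14.
14 = 4(3) + 2, which satisfies Hückel's 4n+2 rule.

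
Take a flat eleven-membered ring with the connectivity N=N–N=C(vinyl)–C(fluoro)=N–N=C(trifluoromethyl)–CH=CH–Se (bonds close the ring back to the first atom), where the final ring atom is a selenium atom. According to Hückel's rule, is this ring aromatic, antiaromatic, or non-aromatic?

Every ring atom contributes a p orbital perpendicular to the ring (each doubly-bonded ring atom is sp² with one p-orbital electron; the doubly-bonded nitrogens are pyridine-type — their lone pairs lie in the ring plane, leaving one electron in the p orbital; the selenium donates one lone pair from its p orbital), so the π system is cyclic and fully conjugated.
π-electron count: 5 × 2 = 10 from the double-bond units + 2 from the Se atom = 12.
A 4n π count (12, n = 3) in a planar conjugated ring means antiaromatic.

Antiaromatic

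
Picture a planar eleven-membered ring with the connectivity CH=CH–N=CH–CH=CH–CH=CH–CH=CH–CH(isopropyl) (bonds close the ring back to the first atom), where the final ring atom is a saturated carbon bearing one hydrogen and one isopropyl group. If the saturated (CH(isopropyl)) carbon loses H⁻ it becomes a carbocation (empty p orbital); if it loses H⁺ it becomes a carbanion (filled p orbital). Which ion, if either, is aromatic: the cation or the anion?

The cation

Both ions have a continuous loop of p orbitals — each ring atom is sp².
Cation: 5 × 2 + 0 = 10 π electrons → 4(2)+2, aromatic.
Anion: 5 × 2 + 2 = 12 π electrons → 4(3), antiaromatic.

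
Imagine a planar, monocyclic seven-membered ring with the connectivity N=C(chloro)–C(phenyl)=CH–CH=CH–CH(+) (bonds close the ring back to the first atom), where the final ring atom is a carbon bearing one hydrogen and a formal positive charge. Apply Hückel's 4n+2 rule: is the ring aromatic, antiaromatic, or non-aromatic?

Aromatic

Check conjugation: the double-bond atoms are sp², each contributing one p electron; each sp² =N– keeps its lone pair in-plane and puts one electron into the π system; the carbocation has an empty p orbital — every position has a p orbital, so the cyclic π system is continuous.
Counting π electrons: 3 × 2 = 6 from the double-bond units + 0 from the CH(+) atom = 6.
Since 6 = 4·1 + 2, the ring meets the 4n+2 criterion.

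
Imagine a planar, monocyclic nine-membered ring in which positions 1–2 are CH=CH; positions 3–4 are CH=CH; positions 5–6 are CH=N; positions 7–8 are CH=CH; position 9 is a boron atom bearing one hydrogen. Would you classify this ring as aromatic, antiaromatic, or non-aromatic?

Antiaromatic

Every ring atom contributes a p orbital perpendicular to the ring (every atom in a ring double bond is sp² and brings one electron to the p orbital; the doubly-bonded nitrogens are pyridine-type — their lone pairs lie in the ring plane, leaving one electron in the p orbital; the boron has an empty p orbital), so the π system is cyclic and fully conjugated.
π-electron count: 4 × 2 = 8 from the double-bond units + 0 from the BH atom = 8.
8 is a 4n count (n = 2), so the planar conjugated ring is antiaromatic.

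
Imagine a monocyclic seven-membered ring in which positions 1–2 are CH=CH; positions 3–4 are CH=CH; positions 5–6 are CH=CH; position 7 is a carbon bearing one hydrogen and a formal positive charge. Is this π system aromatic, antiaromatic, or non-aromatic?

Every ring atom contributes a p orbital perpendicular to the ring (the double-bond atoms are sp², each contributing one p electron; the carbocation has an empty p orbital), so the π system is cyclic and fully conjugated.
Counting π electrons: 3 × 2 = 6 from the double-bond units + 0 from the CH(+) atom = 6.
Since 6 = 4·1 + 2, the ring meets the 4n+2 criterion.
(This ring is the tropylium cation.)

Aromatic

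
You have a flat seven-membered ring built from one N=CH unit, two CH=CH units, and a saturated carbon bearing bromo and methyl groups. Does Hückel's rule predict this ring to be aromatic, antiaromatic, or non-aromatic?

The C(bromo)(methyl) carbon is saturated: that saturated carbon is sp³ and has no p orbital in the ring π system. Conjugation is not continuous around the ring.
Broken conjugation rules out both aromaticity and antiaromaticity.

Non-aromatic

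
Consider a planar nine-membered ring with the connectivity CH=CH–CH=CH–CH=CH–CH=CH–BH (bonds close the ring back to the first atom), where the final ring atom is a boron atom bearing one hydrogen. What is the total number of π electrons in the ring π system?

All ring atoms are sp² and supply a p orbital to the ring (every atom in a ring double bond is sp² and brings one electron to the p orbital; the boron has an empty p orbital); the conjugation is uninterrupted.
π-electron count: 4 × 2 = 8 from the double-bond units + 0 from the BH atom = 8.

8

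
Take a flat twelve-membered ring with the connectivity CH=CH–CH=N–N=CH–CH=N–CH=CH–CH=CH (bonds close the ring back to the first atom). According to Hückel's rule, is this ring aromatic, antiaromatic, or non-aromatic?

Antiaromatic

Check conjugation: every atom in a ring double bond is sp² and brings one electron to the p orbital; each =N– nitrogen is pyridine-type (lone pair in the sp² plane, one electron in the p orbital) — every position has a p orbital, so the cyclic π system is continuous.
Adding the contributions, 6 × 2 = 12 from the 6 double-bond units.
A 4n π count (12, n = 3) in a planar conjugated ring means antiaromatic.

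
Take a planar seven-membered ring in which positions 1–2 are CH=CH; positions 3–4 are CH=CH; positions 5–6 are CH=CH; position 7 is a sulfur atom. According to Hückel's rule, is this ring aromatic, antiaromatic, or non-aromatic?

Antiaromatic

Check conjugation: each doubly-bonded ring atom is sp² with one p-orbital electron; the sulfur donates one lone pair from its p orbital — every position has a p orbital, so the cyclic π system is continuous.
Adding the contributions, 3 × 2 = 6 from the double-bond units + 2 from the S atom = 8.
With 8 = 4·2 π electrons, Hückel's rule classifies the planar ring as antiaromatic.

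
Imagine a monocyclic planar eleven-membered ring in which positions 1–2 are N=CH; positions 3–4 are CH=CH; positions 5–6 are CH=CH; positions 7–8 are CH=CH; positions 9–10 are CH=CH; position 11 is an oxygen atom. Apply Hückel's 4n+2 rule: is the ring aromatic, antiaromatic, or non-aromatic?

All ring atoms are sp² and supply a p orbital to the ring (each doubly-bonded ring atom is sp² with one p-orbital electron; each sp² =N– keeps its lone pair in-plane and puts one electron into the π system; the oxygen donates one lone pair from its p orbital); the conjugation is uninterrupted.
Counting π electrons: 5 × 2 = 10 from the double-bond units + 2 from the O atom = 12.
With 12 = 4·3 π electrons, Hückel's rule classifies the planar ring as antiaromatic.

Antiaromatic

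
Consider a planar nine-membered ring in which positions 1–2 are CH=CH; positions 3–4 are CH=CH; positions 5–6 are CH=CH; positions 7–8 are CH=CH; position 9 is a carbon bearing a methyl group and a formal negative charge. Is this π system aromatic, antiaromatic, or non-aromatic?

Aromatic

Check conjugation: the double-bond atoms are sp², each contributing one p electron; the carbanion's lone pair occupies the p orbital — every position has a p orbital, so the cyclic π system is continuous.
Tallying contributions gives 4 × 2 = 8 from the double-bond units + 2 from the C(methyl)(-) atom = 10.
With 10 π electrons (n = 2), the Hückel 4n+2 condition holds.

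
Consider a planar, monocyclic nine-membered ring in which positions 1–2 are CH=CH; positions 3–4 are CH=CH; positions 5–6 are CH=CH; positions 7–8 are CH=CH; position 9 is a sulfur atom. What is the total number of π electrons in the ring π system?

10

Check conjugation: each doubly-bonded ring atom is sp² with one p-orbital electron; the sulfur donates one lone pair from its p orbital — every position has a p orbital, so the cyclic π system is continuous.
Adding the contributions, 4 × 2 = 8 from the double-bond units + 2 from the S atom = 10.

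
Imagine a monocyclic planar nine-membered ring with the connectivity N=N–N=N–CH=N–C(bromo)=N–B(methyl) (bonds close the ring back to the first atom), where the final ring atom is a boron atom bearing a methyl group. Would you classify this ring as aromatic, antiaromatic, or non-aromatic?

Check conjugation: every atom in a ring double bond is sp² and brings one electron to the p orbital; the doubly-bonded nitrogens are pyridine-type — their lone pairs lie in the ring plane, leaving one electron in the p orbital; the boron has an empty p orbital — every position has a p orbital, so the cyclic π system is continuous.
Tallying contributions gives 4 × 2 = 8 from the double-bond units + 0 from the B(methyl) atom = 8.
8 is a 4n count (n = 2), so the planar conjugated ring is antiaromatic.

Antiaromatic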